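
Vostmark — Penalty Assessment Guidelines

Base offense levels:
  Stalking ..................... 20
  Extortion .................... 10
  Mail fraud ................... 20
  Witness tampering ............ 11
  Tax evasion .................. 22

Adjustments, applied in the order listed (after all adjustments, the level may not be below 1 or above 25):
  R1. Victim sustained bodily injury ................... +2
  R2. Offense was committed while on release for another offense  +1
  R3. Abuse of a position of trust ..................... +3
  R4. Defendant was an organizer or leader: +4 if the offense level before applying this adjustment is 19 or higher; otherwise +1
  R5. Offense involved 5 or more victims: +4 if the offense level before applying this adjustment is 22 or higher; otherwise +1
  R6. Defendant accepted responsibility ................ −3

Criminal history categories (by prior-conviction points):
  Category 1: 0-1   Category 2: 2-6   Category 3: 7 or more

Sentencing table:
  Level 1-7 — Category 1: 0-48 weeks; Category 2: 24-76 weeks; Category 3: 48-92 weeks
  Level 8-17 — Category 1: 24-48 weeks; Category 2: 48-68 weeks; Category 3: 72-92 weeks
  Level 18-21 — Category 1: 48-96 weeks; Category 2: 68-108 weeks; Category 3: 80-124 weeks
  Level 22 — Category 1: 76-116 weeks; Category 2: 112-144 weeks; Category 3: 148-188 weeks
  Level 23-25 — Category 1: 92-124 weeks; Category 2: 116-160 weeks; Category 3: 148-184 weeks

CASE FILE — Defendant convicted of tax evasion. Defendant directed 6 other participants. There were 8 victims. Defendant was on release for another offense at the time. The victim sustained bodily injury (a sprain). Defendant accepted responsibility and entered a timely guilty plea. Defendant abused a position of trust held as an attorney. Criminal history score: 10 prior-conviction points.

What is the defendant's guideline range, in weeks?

148-184 weeks

Base offense level for tax evasion: 22.
R1 applies: 22 + 2 = 24.
R2 applies: 24 + 1 = 25.
R3 applies: 25 + 3 = 28.
R4 applies (level before this adjustment is 28 ≥ 19, so +4): 28 + 4 = 32.
R5 applies (level before this adjustment is 32 ≥ 22, so +4): 32 + 4 = 36.
R6 applies: 36 − 3 = 33.
Level 33 exceeds the maximum of 25; capped at 25.
Final offense level: 25.
Criminal history: 10 prior points → Category 3 (7+).
Level 25 falls in the 23-25 band.
Grid: Level 23-25 × Category 3 = 148-184 weeks.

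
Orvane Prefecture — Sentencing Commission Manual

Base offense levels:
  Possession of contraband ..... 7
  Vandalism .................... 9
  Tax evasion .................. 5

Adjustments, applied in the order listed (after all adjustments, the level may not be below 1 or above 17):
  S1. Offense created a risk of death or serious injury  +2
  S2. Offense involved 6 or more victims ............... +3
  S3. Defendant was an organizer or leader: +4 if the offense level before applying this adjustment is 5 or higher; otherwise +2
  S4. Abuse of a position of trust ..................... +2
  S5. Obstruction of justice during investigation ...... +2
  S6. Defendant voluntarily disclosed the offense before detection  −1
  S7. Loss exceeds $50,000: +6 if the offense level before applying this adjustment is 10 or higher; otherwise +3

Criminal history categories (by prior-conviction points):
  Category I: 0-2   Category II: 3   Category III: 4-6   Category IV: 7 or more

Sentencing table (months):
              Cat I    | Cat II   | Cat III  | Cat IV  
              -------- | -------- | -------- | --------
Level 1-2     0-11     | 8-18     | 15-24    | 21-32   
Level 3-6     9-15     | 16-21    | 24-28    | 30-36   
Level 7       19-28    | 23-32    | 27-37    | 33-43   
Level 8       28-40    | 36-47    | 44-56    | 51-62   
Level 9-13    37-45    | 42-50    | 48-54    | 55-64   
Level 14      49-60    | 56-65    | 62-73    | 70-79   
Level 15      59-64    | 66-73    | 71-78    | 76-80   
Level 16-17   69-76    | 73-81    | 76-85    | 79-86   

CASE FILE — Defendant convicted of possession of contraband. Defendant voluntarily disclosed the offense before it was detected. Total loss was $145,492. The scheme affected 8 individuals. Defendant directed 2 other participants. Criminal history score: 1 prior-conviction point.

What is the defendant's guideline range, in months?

Base offense level for possession of contraband: 7.
S1 does not apply.
S2 applies: 7 + 3 = 10.
S3 applies (level before this adjustment is 10 ≥ 5, so +4): 10 + 4 = 14.
S5 does not apply.
S6 applies: 14 − 1 = 13.
S7 applies (level before this adjustment is 13 ≥ 10, so +6): 13 + 6 = 19.
Level 19 exceeds the maximum of 17; capped at 17.
Final offense level: 17.
Criminal history: 1 prior point → Category I (0-2).
Level 17 falls in the 16-17 band.
Grid: Level 16-17 × Category I = 69-76 months.

69-76 months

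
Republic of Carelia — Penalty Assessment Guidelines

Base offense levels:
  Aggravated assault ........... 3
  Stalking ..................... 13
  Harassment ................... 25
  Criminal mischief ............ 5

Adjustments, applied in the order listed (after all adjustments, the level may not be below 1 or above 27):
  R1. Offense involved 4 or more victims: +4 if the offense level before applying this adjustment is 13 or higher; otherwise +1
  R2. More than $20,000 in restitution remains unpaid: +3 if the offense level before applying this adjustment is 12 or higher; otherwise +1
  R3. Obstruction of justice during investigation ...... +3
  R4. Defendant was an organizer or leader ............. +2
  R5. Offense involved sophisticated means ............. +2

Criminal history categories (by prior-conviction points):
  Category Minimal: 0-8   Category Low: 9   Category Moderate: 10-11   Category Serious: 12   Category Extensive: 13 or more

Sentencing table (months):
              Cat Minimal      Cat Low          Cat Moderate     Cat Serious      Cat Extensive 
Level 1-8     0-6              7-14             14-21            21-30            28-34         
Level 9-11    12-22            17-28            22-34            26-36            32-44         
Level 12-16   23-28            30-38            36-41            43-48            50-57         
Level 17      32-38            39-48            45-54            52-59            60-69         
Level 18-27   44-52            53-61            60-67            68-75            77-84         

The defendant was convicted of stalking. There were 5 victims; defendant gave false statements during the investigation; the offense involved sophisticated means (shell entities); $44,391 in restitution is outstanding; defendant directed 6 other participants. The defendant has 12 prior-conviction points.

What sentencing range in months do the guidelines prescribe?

68-75 months

Base offense level for stalking: 13.
R1 applies (level before this adjustment is 13 ≥ 13, so +4): 13 + 4 = 17.
R2 applies (level before this adjustment is 17 ≥ 12, so +3): 17 + 3 = 20.
R3 applies: 20 + 3 = 23.
R4 applies: 23 + 2 = 25.
R5 applies: 25 + 2 = 27.
Final offense level: 27.
Criminal history: 12 prior points → Category Serious (12).
Level 27 falls in the 18-27 band.
Grid: Level 18-27 × Category Serious = 68-75 months.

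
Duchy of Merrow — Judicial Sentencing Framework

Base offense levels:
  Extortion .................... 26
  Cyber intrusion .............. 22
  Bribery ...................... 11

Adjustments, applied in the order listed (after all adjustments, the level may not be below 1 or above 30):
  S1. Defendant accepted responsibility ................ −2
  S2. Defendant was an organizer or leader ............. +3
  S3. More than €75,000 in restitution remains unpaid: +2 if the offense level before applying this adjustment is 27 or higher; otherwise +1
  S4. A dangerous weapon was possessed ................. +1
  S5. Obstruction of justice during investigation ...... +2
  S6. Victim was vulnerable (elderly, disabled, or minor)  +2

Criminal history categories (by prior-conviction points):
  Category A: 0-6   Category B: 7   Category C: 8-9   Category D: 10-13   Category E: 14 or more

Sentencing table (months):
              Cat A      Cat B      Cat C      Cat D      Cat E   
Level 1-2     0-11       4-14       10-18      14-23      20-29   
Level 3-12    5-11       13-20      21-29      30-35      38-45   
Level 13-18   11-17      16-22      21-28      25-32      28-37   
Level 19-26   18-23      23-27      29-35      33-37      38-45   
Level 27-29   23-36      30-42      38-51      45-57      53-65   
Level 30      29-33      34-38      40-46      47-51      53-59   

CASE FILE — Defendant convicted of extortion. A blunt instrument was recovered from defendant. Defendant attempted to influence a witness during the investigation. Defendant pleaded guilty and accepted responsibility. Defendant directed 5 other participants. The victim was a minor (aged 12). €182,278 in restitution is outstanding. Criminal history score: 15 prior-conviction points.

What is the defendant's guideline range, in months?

53-59 months

Base offense level for extortion: 26.
S1 applies: 26 − 2 = 24.
S2 applies: 24 + 3 = 27.
S3 applies (level before this adjustment is 27 ≥ 27, so +2): 27 + 2 = 29.
S4 applies: 29 + 1 = 30.
S5 applies: 30 + 2 = 32.
S6 applies: 32 + 2 = 34.
Level 34 exceeds the maximum of 30; capped at 30.
Final offense level: 30.
Criminal history: 15 prior points → Category E (14+).
Level 30 falls in the 30 band.
Grid: Level 30 × Category E = 53-59 months.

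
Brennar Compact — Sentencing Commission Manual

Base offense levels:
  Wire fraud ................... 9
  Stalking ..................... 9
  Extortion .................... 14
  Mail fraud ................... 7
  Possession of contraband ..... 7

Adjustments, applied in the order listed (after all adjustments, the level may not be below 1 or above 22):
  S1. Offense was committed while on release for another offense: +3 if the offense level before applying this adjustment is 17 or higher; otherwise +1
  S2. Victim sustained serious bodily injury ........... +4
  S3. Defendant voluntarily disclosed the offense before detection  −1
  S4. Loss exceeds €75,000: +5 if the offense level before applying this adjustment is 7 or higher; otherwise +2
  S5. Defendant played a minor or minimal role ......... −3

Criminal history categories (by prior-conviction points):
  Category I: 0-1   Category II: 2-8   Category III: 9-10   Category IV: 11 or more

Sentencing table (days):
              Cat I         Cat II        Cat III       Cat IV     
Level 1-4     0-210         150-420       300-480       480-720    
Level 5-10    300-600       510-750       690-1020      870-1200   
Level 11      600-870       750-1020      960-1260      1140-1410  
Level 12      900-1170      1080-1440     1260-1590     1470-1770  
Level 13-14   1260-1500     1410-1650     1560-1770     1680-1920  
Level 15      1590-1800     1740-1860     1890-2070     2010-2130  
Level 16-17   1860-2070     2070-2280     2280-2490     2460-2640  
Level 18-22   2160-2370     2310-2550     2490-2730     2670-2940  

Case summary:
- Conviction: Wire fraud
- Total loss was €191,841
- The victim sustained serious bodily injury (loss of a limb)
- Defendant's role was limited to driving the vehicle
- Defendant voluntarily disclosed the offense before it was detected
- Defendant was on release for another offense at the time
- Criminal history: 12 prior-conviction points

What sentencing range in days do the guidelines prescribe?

2010-2130 days

Base offense level for wire fraud: 9.
S1 applies (level before this adjustment is 9 < 17, so +1): 9 + 1 = 10.
S2 applies: 10 + 4 = 14.
S3 applies: 14 − 1 = 13.
S4 applies (level before this adjustment is 13 ≥ 7, so +5): 13 + 5 = 18.
S5 applies: 18 − 3 = 15.
Final offense level: 15.
Criminal history: 12 prior points → Category IV (11+).
Level 15 falls in the 15 band.
Grid: Level 15 × Category IV = 2010-2130 days.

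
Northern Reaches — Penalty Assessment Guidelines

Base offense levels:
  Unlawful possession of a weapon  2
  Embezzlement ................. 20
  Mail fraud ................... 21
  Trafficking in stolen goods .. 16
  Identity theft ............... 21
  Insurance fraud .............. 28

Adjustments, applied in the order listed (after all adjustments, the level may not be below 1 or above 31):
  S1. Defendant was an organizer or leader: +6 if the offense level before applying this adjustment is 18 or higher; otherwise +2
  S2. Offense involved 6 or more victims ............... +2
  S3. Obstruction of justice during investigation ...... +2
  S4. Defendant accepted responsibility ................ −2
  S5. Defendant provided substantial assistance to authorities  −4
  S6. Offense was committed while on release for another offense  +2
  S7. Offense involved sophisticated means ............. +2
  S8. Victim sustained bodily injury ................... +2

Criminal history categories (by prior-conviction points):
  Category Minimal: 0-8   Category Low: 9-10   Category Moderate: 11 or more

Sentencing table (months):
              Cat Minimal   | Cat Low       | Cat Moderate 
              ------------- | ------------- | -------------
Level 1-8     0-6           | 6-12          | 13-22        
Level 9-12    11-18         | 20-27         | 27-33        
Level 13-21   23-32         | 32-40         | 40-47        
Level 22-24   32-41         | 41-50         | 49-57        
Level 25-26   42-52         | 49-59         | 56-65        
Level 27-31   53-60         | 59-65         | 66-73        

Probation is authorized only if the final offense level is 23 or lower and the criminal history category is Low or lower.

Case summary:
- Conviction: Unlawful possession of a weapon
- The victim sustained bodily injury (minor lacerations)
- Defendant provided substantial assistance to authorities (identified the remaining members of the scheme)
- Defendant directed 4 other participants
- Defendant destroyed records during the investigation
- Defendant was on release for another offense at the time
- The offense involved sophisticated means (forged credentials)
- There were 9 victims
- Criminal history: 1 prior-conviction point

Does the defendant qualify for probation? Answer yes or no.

Yes

Base offense level for unlawful possession of a weapon: 2.
S1 applies (level before this adjustment is 2 < 18, so +2): 2 + 2 = 4.
S2 applies: 4 + 2 = 6.
S3 applies: 6 + 2 = 8.
S4 does not apply.
S5 applies: 8 − 4 = 4.
S6 applies: 4 + 2 = 6.
S7 applies: 6 + 2 = 8.
S8 applies: 8 + 2 = 10.
Final offense level: 10.
Criminal history: 1 prior point → Category Minimal (0-8).
Level 10 falls in the 9-12 band.
Grid: Level 9-12 × Category Minimal = 11-18 months.
Probation check: level 10 ≤ 23 and category Minimal ≤ Low → eligible.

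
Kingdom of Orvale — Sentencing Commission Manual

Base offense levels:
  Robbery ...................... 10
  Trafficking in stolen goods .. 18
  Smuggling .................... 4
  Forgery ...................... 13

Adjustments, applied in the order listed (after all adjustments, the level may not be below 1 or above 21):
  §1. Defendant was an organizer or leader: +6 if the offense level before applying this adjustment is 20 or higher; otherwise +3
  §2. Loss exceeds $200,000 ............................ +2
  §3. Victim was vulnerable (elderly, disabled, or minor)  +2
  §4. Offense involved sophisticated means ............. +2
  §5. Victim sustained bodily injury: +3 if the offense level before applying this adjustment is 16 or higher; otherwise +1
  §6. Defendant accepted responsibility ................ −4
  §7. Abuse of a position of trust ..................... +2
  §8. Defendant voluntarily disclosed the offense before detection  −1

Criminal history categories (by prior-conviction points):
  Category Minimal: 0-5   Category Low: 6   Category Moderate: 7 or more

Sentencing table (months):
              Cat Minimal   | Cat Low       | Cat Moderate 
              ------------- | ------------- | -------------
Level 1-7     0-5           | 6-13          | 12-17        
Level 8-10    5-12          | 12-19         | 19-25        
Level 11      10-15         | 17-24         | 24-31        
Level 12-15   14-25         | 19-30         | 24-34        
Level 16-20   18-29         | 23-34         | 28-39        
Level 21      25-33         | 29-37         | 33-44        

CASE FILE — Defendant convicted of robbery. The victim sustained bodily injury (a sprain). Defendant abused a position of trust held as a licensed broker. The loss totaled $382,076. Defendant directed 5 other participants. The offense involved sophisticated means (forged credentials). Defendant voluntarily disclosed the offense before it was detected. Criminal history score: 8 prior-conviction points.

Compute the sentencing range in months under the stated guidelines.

Base offense level for robbery: 10.
§1 applies (level before this adjustment is 10 < 20, so +3): 10 + 3 = 13.
§2 applies: 13 + 2 = 15.
§4 applies: 15 + 2 = 17.
§5 applies (level before this adjustment is 17 ≥ 16, so +3): 17 + 3 = 20.
§7 applies: 20 + 2 = 22.
§8 applies: 22 − 1 = 21.
Final offense level: 21.
Criminal history: 8 prior points → Category Moderate (7+).
Level 21 falls in the 21 band.
Grid: Level 21 × Category Moderate = 33-44 months.

33-44 months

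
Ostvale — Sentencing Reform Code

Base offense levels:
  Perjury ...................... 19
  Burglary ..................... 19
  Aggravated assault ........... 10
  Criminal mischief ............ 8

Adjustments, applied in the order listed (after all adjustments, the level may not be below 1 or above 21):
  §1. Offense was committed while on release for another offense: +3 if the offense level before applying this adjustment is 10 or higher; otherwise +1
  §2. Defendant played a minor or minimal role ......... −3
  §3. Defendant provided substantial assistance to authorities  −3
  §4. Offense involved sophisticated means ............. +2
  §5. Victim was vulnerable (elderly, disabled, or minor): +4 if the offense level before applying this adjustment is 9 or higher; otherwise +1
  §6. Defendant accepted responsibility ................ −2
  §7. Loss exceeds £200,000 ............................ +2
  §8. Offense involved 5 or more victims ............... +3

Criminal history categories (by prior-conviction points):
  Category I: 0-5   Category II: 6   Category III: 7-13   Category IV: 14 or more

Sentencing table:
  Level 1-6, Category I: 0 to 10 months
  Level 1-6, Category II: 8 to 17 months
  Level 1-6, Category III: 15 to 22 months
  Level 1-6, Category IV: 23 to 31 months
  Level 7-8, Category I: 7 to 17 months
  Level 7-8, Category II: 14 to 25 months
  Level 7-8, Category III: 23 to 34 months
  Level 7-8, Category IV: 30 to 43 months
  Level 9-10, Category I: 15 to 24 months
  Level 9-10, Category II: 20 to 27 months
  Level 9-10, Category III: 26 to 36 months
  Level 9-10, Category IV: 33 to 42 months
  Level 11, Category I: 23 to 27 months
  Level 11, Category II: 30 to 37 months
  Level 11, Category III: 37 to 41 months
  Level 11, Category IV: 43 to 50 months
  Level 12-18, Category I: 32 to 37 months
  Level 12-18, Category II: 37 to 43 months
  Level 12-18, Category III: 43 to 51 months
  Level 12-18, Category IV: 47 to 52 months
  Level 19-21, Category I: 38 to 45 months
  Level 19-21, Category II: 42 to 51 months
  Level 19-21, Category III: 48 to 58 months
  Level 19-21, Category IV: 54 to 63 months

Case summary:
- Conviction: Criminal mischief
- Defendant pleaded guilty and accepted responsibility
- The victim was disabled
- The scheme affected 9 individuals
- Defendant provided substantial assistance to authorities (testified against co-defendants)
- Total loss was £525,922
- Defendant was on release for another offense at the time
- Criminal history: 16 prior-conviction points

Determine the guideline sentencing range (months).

Base offense level for criminal mischief: 8.
§1 applies (level before this adjustment is 8 < 10, so +1): 8 + 1 = 9.
§3 applies: 9 − 3 = 6.
§4 does not apply.
§5 applies (level before this adjustment is 6 < 9, so +1): 6 + 1 = 7.
§6 applies: 7 − 2 = 5.
§7 applies: 5 + 2 = 7.
§8 applies: 7 + 3 = 10.
Final offense level: 10.
Criminal history: 16 prior points → Category IV (14+).
Level 10 falls in the 9-10 band.
Grid: Level 9-10 × Category IV = 33-42 months.

33-42 months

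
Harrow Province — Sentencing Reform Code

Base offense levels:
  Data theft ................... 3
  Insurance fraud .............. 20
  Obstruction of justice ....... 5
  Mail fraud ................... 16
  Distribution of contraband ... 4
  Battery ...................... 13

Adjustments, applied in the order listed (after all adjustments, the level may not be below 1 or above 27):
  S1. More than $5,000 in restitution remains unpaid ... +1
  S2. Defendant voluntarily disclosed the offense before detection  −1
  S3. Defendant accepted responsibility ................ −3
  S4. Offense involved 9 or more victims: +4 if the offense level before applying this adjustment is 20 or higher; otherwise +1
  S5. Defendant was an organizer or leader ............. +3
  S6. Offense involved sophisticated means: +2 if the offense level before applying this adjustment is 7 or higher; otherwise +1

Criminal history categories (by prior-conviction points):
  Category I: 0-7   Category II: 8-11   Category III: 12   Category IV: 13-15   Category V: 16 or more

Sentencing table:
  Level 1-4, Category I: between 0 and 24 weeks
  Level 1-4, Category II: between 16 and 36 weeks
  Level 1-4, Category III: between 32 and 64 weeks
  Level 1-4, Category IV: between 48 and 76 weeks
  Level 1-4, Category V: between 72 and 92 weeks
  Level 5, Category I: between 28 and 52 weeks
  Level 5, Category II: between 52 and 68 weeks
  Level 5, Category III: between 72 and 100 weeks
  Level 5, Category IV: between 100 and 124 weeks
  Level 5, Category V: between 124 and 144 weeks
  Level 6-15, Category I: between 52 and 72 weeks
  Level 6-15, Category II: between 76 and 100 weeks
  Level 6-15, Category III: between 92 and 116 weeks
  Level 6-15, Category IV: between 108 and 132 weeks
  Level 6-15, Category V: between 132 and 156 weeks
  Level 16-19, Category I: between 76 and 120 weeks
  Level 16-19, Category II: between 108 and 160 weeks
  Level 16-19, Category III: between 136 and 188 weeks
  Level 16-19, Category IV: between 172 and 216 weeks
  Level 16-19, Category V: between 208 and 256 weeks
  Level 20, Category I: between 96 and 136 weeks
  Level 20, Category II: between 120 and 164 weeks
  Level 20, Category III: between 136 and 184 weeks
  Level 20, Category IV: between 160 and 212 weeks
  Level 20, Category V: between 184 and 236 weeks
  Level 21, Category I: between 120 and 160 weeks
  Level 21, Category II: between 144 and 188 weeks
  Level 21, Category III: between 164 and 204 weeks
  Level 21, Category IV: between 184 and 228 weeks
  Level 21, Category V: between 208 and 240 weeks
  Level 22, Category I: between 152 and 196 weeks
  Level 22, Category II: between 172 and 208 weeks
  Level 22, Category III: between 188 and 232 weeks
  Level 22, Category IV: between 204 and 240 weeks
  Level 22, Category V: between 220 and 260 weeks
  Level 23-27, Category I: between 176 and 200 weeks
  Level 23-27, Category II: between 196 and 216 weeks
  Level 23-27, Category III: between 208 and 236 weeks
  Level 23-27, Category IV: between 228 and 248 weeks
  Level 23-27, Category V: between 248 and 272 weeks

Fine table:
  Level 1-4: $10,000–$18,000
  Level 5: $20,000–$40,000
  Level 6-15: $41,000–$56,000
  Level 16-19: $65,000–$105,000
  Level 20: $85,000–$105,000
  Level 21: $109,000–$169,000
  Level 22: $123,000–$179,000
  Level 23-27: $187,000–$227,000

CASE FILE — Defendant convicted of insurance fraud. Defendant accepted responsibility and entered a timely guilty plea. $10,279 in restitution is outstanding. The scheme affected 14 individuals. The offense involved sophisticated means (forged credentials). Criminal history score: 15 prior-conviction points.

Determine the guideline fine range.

Base offense level for insurance fraud: 20.
S1 applies: 20 + 1 = 21.
S3 applies: 21 − 3 = 18.
S4 applies (level before this adjustment is 18 < 20, so +1): 18 + 1 = 19.
S5 does not apply.
S6 applies (level before this adjustment is 19 ≥ 7, so +2): 19 + 2 = 21.
Final offense level: 21.
Level 21 falls in the 21 band.
Fine table: Level 21 → $109,000–$169,000.

$109,000–$169,000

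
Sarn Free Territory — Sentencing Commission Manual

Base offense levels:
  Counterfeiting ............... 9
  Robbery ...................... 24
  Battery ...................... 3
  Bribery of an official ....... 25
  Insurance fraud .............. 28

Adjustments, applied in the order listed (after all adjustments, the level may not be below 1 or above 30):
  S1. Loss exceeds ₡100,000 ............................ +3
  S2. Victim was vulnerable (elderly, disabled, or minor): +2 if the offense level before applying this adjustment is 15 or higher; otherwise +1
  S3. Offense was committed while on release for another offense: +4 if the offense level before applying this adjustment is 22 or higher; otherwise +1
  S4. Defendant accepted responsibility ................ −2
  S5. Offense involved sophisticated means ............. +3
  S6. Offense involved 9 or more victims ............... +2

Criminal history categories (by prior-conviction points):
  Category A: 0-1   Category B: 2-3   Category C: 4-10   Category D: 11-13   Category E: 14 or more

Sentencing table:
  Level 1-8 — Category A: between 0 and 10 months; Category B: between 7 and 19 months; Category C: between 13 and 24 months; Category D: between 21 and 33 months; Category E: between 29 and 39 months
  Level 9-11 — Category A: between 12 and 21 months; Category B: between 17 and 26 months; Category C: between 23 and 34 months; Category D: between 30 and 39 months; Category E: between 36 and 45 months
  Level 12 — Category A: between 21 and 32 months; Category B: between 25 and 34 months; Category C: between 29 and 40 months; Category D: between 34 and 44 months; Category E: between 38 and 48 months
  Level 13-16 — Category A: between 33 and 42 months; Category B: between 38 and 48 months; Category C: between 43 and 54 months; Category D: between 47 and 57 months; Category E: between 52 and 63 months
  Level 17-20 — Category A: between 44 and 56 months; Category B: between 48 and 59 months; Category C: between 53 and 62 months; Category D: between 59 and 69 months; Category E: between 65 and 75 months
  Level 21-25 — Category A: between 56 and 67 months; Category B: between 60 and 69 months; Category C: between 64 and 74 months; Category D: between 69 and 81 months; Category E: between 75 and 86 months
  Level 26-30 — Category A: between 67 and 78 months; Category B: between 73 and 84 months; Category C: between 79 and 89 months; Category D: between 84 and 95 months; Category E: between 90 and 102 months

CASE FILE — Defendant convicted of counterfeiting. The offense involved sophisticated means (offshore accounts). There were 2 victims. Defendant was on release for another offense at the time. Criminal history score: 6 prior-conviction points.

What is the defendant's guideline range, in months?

Base offense level for counterfeiting: 9.
S1 does not apply.
S2 does not apply.
S3 applies (level before this adjustment is 9 < 22, so +1): 9 + 1 = 10.
S5 applies: 10 + 3 = 13.
S6 does not apply.
Final offense level: 13.
Criminal history: 6 prior points → Category C (4-10).
Level 13 falls in the 13-16 band.
Grid: Level 13-16 × Category C = 43-54 months.

43-54 months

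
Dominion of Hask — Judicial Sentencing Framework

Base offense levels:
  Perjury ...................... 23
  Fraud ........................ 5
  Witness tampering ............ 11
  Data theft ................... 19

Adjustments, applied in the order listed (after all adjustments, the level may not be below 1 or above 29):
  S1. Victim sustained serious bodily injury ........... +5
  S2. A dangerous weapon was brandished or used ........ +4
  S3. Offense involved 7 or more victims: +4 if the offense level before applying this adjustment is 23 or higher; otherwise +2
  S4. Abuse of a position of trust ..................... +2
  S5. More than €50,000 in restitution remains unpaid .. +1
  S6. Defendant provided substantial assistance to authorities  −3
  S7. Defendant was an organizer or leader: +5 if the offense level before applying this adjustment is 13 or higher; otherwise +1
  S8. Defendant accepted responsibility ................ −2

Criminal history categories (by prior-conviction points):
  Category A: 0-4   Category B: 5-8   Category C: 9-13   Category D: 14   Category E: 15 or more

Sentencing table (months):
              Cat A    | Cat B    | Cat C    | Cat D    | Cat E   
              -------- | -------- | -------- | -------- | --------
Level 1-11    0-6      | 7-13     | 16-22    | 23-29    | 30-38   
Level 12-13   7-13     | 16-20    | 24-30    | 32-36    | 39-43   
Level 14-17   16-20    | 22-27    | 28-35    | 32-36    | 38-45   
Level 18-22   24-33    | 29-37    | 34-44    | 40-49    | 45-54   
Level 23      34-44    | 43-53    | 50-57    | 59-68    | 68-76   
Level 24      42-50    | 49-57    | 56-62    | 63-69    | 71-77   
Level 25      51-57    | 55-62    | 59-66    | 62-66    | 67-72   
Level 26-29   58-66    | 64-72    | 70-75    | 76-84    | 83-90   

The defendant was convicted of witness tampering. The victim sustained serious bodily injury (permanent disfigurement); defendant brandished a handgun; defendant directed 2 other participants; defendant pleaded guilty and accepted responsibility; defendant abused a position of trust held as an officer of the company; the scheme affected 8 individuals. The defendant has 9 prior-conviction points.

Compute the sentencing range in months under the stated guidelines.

70-75 months

Base offense level for witness tampering: 11.
S1 applies: 11 + 5 = 16.
S2 applies: 16 + 4 = 20.
S3 applies (level before this adjustment is 20 < 23, so +2): 20 + 2 = 22.
S4 applies: 22 + 2 = 24.
S6 does not apply.
S7 applies (level before this adjustment is 24 ≥ 13, so +5): 24 + 5 = 29.
S8 applies: 29 − 2 = 27.
Final offense level: 27.
Criminal history: 9 prior points → Category C (9-13).
Level 27 falls in the 26-29 band.
Grid: Level 26-29 × Category C = 70-75 months.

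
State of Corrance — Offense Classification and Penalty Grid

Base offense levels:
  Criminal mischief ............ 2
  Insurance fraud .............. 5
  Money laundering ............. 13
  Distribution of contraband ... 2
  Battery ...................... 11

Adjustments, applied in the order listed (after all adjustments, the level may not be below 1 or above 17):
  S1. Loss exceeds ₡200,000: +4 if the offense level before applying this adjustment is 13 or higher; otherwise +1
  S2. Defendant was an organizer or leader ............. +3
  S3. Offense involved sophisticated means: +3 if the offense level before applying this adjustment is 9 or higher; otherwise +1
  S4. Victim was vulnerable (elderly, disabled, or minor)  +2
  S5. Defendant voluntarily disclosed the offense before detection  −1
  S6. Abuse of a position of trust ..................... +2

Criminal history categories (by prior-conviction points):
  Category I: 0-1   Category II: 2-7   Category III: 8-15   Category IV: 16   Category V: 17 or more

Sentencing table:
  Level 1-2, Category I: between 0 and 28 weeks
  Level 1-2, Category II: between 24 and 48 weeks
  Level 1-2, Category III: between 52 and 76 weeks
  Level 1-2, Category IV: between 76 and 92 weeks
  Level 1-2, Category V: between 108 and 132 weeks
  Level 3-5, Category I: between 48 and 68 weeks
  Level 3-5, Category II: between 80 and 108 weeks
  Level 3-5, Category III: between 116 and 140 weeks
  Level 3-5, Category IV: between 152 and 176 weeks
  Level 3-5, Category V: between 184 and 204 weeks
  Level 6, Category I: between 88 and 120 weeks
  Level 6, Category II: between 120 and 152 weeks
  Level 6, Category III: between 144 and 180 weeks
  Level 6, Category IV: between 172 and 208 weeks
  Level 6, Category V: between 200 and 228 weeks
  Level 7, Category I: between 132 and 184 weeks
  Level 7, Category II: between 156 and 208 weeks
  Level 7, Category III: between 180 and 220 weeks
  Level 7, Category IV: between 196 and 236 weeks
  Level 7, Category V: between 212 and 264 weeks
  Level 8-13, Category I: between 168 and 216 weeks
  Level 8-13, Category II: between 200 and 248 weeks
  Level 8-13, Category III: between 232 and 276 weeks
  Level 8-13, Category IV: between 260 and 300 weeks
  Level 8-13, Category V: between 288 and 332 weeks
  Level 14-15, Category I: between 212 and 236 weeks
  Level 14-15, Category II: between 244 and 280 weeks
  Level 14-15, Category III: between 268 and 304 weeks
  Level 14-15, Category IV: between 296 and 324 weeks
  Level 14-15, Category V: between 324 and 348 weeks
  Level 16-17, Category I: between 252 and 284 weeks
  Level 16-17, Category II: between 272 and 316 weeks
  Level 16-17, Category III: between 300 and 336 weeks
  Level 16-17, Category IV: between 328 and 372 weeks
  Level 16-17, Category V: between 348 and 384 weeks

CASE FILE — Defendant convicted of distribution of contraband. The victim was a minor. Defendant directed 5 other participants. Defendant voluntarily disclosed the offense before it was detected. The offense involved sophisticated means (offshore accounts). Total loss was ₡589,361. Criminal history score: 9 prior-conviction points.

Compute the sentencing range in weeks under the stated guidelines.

232-276 weeks

Base offense level for distribution of contraband: 2.
S1 applies (level before this adjustment is 2 < 13, so +1): 2 + 1 = 3.
S2 applies: 3 + 3 = 6.
S3 applies (level before this adjustment is 6 < 9, so +1): 6 + 1 = 7.
S4 applies: 7 + 2 = 9.
S5 applies: 9 − 1 = 8.
S6 does not apply.
Final offense level: 8.
Criminal history: 9 prior points → Category III (8-15).
Level 8 falls in the 8-13 band.
Grid: Level 8-13 × Category III = 232-276 weeks.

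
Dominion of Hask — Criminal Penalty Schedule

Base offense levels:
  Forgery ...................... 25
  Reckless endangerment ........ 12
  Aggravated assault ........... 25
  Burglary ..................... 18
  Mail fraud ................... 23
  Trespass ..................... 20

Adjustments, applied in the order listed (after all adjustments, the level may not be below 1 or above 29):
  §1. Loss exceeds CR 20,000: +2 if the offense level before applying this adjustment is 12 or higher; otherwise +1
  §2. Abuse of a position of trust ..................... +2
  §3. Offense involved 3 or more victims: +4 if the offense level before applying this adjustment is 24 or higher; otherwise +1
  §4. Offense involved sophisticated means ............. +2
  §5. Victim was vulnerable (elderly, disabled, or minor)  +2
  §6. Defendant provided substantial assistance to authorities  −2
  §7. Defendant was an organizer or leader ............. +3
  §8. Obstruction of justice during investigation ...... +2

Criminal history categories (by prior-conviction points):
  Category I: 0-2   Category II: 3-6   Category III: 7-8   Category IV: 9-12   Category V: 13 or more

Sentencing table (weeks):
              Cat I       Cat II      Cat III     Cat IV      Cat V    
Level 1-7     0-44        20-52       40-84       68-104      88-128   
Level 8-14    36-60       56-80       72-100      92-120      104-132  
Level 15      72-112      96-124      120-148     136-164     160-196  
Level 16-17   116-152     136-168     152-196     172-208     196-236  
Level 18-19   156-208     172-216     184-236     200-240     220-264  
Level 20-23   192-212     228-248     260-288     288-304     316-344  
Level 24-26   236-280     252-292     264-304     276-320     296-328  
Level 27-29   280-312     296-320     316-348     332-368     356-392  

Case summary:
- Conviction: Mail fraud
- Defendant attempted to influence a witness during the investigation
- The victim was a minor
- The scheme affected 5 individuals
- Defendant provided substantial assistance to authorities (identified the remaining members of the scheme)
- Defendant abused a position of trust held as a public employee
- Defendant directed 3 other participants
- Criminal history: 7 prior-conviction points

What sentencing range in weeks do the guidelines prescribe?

Base offense level for mail fraud: 23.
§1 does not apply.
§2 applies: 23 + 2 = 25.
§3 applies (level before this adjustment is 25 ≥ 24, so +4): 25 + 4 = 29.
§4 does not apply.
§5 applies: 29 + 2 = 31.
§6 applies: 31 − 2 = 29.
§7 applies: 29 + 3 = 32.
§8 applies: 32 + 2 = 34.
Level 34 exceeds the maximum of 29; capped at 29.
Final offense level: 29.
Criminal history: 7 prior points → Category III (7-8).
Level 29 falls in the 27-29 band.
Grid: Level 27-29 × Category III = 316-348 weeks.

316-348 weeks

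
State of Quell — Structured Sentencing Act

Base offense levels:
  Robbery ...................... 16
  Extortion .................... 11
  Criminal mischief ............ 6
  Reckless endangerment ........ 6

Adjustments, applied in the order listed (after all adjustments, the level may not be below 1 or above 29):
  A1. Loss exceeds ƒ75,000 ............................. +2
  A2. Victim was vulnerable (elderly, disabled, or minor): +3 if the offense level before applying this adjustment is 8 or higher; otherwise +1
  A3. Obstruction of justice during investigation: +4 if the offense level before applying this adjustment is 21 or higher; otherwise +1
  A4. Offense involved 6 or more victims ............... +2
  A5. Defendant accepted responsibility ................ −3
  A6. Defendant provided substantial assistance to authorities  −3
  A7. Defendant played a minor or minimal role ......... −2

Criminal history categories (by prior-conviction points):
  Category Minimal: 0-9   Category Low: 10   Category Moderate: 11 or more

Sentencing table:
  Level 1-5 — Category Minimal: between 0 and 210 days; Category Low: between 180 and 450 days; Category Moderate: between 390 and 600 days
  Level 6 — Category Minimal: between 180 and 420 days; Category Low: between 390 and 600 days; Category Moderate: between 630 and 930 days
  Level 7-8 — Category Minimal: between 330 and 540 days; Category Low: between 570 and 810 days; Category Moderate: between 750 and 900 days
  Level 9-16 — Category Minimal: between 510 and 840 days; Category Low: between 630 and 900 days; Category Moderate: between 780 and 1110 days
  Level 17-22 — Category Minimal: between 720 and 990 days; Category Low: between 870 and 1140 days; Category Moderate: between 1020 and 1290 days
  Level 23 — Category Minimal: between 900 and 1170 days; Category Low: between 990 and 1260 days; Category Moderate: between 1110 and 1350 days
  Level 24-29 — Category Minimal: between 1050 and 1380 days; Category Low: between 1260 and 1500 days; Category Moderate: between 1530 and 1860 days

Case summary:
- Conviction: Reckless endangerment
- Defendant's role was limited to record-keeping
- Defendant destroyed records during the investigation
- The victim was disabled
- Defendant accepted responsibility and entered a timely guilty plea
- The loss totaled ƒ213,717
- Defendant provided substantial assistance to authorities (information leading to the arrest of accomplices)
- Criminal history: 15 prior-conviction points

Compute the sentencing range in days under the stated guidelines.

Base offense level for reckless endangerment: 6.
A1 applies: 6 + 2 = 8.
A2 applies (level before this adjustment is 8 ≥ 8, so +3): 8 + 3 = 11.
A3 applies (level before this adjustment is 11 < 21, so +1): 11 + 1 = 12.
A4 does not apply.
A5 applies: 12 − 3 = 9.
A6 applies: 9 − 3 = 6.
A7 applies: 6 − 2 = 4.
Final offense level: 4.
Criminal history: 15 prior points → Category Moderate (11+).
Level 4 falls in the 1-5 band.
Grid: Level 1-5 × Category Moderate = 390-600 days.

390-600 days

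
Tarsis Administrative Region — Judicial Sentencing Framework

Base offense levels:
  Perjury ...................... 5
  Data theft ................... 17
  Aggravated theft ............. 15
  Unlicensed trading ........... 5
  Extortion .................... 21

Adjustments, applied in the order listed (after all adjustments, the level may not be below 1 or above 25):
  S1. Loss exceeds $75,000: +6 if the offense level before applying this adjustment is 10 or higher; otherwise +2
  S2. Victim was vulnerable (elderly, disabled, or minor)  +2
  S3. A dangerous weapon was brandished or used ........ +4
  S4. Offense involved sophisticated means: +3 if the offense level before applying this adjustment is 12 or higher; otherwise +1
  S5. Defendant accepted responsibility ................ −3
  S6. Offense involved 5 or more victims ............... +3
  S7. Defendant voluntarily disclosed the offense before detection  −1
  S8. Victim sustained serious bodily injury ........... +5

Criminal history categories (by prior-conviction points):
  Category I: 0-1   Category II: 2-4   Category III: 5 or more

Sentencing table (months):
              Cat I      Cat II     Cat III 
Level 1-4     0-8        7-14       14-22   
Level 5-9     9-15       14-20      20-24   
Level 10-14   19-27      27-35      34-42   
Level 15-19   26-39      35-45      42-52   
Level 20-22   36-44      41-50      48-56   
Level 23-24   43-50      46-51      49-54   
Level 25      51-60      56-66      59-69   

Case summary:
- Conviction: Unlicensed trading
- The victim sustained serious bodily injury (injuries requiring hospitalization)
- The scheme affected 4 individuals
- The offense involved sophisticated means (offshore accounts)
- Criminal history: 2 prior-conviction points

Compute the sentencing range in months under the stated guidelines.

Base offense level for unlicensed trading: 5.
S1 does not apply.
S3 does not apply.
S4 applies (level before this adjustment is 5 < 12, so +1): 5 + 1 = 6.
S5 does not apply.
S6 does not apply.
S8 applies: 6 + 5 = 11.
Final offense level: 11.
Criminal history: 2 prior points → Category II (2-4).
Level 11 falls in the 10-14 band.
Grid: Level 10-14 × Category II = 27-35 months.

27-35 months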